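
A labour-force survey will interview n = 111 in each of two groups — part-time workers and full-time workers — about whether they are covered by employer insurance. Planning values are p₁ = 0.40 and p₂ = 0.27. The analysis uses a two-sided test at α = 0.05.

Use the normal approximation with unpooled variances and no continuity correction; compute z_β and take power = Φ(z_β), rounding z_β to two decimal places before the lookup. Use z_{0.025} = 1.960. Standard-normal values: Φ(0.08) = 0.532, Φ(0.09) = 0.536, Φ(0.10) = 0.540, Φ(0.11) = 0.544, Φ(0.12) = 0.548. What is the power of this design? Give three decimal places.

z_β = |p₁−p₂|·√(n/[p₁q₁+p₂q₂]) − z_{α/2}
    = 0.13 · √(111/0.4371) − 1.960
    = 0.13 · 15.9357 − 1.960
    = 2.0716 − 1.960 = 0.1116 → 0.11
Power = Φ(0.11) = 0.544.

Power ≈ 0.544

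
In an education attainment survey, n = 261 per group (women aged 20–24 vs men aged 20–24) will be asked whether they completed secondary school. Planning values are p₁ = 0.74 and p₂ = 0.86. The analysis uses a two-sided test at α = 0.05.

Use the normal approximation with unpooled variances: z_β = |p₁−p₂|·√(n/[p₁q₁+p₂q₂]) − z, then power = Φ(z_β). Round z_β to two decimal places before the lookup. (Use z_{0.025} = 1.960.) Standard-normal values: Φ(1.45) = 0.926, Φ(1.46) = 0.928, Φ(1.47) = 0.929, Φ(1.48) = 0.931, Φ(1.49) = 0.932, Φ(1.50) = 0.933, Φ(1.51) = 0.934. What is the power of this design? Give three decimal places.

Power ≈ 0.934

z_β = |p₁−p₂|·√(n/[p₁q₁+p₂q₂]) − z_{α/2}
    = 0.12 · √(261/0.3128) − 1.960
    = 0.12 · 28.8860 − 1.960
    = 3.4663 − 1.960 = 1.5063 → 1.51
Power = Φ(1.51) = 0.934.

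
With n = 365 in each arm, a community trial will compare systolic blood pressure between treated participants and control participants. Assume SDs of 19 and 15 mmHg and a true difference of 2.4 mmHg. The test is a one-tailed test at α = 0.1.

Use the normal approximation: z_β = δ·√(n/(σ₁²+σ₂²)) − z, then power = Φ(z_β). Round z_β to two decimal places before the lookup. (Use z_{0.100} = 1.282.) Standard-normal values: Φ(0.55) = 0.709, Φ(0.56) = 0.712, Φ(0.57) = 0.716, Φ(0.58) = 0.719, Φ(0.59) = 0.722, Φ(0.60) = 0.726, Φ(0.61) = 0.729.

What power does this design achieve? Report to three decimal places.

Power ≈ 0.729

z_β = δ·√(n/(σ₁²+σ₂²)) − z_α
    = 2.4 · √(365/586) − 1.282
    = 2.4 · 0.78922 − 1.282
    = 1.8941 − 1.282 = 0.6121 → 0.61
Power = Φ(0.61) = 0.729.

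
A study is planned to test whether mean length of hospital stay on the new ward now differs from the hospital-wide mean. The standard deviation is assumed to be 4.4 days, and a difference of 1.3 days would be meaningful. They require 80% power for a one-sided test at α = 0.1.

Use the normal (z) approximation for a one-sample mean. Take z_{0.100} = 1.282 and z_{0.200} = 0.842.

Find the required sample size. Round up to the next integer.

n = 52

n = (z_α + z_β)² · σ² / δ²
  = (1.282 + 0.842)² · 4.4² / 1.3²
  = 4.5114 · 19.36 / 1.69
  = 51.68
Round up → n = 52.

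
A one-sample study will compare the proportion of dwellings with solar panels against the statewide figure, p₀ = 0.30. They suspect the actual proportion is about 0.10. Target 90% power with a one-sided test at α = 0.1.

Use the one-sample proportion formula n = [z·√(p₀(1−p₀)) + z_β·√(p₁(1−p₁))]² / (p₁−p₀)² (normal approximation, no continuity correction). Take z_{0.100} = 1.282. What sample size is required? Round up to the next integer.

n = 24

n = [z_α·√(p₀q₀) + z_β·√(p₁q₁)]² / (p₁ − p₀)²
  = [1.282·√(0.30·0.70) + 1.282·√(0.10·0.90)]² / (-0.20)²
  = [1.282·0.4583 + 1.282·0.3000]² / 0.0400
  = [0.9721]² / 0.0400
  = 23.62
Round up → n = 24.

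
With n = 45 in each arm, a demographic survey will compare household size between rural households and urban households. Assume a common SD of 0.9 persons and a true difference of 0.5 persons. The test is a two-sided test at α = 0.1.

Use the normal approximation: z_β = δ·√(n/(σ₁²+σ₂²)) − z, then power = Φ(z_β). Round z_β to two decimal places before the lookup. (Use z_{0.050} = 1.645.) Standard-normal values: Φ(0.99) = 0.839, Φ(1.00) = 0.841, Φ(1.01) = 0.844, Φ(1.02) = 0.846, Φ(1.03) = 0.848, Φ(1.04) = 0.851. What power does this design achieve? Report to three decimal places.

Power ≈ 0.839

z_β = δ·√(n/(σ₁²+σ₂²)) − z_{α/2}
    = 0.5 · √(45/1.62) − 1.645
    = 0.5 · 5.27046 − 1.645
    = 2.6352 − 1.645 = 0.9902 → 0.99
Power = Φ(0.99) = 0.839.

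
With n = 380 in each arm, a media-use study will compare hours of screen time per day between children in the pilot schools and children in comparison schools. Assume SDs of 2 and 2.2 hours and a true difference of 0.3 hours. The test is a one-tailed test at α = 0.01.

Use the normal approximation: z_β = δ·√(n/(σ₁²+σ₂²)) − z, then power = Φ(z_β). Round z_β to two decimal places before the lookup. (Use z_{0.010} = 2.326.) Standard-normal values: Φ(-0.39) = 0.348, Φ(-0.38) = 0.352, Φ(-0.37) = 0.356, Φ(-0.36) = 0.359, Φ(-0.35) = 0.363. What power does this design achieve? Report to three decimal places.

Power ≈ 0.359

z_β = δ·√(n/(σ₁²+σ₂²)) − z_α
    = 0.3 · √(380/8.84) − 2.326
    = 0.3 · 6.55640 − 2.326
    = 1.9669 − 2.326 = -0.3591 → -0.36
Power = Φ(-0.36) = 0.359.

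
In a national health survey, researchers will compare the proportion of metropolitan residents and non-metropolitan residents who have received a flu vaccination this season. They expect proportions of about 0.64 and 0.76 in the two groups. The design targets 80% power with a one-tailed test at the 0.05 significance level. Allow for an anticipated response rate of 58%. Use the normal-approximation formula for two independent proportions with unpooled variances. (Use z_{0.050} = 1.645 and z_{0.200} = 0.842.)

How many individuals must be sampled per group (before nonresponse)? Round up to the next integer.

n = (z_α + z_β)² · [p₁(1−p₁) + p₂(1−p₂)] / (p₁ − p₂)²
  = (1.645 + 0.842)² · (0.64·0.36 + 0.76·0.24) / (-0.12)²
  = (2.487)² · (0.2304 + 0.1824) / 0.0144
  = 6.1852 · 0.4128 / 0.0144
  = 177.31
Adjust for 58% response: 177.31 / 0.58 = 305.70.
Round up → n = 306 per group.

n = 306 per group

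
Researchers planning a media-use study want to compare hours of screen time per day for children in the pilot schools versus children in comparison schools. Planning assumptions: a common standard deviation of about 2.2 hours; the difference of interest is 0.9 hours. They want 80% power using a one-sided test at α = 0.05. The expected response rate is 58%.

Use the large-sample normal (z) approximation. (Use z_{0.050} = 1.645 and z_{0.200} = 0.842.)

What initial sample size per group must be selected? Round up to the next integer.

n = (z_α + z_β)² · (σ₁² + σ₂²) / δ²
  = (1.645 + 0.842)² · (2·2.2² = 9.68) / 0.9²
  = 6.1852 · 9.68 / 0.81
  = 73.92
Adjust for 58% response: 73.92 / 0.58 = 127.44.
Round up → n = 128 per group.

n = 128 per group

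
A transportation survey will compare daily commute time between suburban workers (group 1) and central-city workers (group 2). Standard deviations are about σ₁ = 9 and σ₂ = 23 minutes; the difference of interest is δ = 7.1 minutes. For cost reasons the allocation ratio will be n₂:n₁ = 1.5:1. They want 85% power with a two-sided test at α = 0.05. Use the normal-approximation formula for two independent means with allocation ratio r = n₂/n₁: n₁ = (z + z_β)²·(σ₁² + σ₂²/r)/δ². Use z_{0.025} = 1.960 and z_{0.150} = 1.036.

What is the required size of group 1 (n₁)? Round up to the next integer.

n₁ = (z_{α/2} + z_β)² · (σ₁² + σ₂²/r) / δ²
   = (1.960 + 1.036)² · (9² + 23²/1.5) / 7.1²
   = 8.9760 · (81 + 352.6667) / 50.41
   = 8.9760 · 433.6667 / 50.41
   = 77.22
Round up → n₁ = 78; n₂ = r·n₁ = 1.5 × 78 = 117.

n₁ = 78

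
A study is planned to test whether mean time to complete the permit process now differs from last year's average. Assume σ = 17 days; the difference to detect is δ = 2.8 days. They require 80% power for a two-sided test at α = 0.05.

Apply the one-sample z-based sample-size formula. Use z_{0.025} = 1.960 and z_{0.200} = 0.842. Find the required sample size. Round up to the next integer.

n = (z_{α/2} + z_β)² · σ² / δ²
  = (1.960 + 0.842)² · 17² / 2.8²
  = 7.8512 · 289 / 7.84
  = 289.41
Round up → n = 290.

n = 290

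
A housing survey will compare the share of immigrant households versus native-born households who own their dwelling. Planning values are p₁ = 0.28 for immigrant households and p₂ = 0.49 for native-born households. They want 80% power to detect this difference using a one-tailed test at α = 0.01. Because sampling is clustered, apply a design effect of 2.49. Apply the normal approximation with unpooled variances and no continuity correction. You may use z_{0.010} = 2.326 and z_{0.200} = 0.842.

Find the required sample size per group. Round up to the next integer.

n = (z_α + z_β)² · [p₁(1−p₁) + p₂(1−p₂)] / (p₁ − p₂)²
  = (2.326 + 0.842)² · (0.28·0.72 + 0.49·0.51) / (-0.21)²
  = (3.168)² · (0.2016 + 0.2499) / 0.0441
  = 10.0362 · 0.4515 / 0.0441
  = 102.75
Design effect: 2.49 × 102.75 = 255.85.
Round up → n = 256 per group.

n = 256 per group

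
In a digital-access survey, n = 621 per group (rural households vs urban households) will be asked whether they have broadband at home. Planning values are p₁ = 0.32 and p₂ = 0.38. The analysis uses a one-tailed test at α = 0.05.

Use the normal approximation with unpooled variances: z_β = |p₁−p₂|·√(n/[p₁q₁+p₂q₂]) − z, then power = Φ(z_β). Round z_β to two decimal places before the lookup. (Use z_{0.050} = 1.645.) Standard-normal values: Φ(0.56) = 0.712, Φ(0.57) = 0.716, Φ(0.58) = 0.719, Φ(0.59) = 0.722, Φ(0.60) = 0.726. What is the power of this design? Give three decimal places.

Power ≈ 0.719

z_β = |p₁−p₂|·√(n/[p₁q₁+p₂q₂]) − z_α
    = 0.06 · √(621/0.4532) − 1.645
    = 0.06 · 37.0170 − 1.645
    = 2.2210 − 1.645 = 0.5760 → 0.58
Power = Φ(0.58) = 0.719.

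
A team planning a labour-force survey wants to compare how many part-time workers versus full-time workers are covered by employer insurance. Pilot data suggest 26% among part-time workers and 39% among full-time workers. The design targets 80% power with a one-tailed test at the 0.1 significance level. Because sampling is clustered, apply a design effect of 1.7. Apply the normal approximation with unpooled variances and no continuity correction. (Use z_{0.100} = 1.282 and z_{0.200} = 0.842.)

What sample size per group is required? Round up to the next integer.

n = (z_α + z_β)² · [p₁(1−p₁) + p₂(1−p₂)] / (p₁ − p₂)²
  = (1.282 + 0.842)² · (0.26·0.74 + 0.39·0.61) / (-0.13)²
  = (2.124)² · (0.1924 + 0.2379) / 0.0169
  = 4.5114 · 0.4303 / 0.0169
  = 114.87
Design effect: 1.7 × 114.87 = 195.27.
Round up → n = 196 per group.

n = 196 per group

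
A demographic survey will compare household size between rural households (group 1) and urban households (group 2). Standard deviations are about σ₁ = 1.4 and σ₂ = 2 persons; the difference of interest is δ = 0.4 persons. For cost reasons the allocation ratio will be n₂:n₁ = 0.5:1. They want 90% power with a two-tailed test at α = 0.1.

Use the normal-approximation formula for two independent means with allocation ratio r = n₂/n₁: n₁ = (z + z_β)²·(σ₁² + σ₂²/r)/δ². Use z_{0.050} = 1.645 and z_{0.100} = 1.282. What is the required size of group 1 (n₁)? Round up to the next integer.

n₁ = (z_{α/2} + z_β)² · (σ₁² + σ₂²/r) / δ²
   = (1.645 + 1.282)² · (1.4² + 2²/0.5) / 0.4²
   = 8.5673 · (1.96 + 8) / 0.16
   = 8.5673 · 9.96 / 0.16
   = 533.32
Round up → n₁ = 534; n₂ = r·n₁ = 0.5 × 534 = 267.

n₁ = 534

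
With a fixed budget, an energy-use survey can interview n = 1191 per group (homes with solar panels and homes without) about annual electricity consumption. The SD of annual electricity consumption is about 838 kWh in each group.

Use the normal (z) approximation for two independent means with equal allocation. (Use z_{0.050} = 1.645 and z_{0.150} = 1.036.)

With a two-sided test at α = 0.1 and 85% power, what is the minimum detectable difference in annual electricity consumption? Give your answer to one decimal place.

δ = (z_{α/2} + z_β) · √((σ₁²+σ₂²)/n)
  = (1.645 + 1.036) · √(1404488/1191)
  = 2.681 · √1179.3
  = 2.681 · 34.3402
  = 92.0661

Minimum detectable difference ≈ 92.1 kWh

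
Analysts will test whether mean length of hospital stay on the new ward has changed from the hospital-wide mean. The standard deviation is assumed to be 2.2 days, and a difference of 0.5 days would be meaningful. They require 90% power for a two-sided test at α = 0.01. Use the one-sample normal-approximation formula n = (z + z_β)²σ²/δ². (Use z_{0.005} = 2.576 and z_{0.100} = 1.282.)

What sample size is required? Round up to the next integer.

n = (z_{α/2} + z_β)² · σ² / δ²
  = (2.576 + 1.282)² · 2.2² / 0.5²
  = 14.8842 · 4.84 / 0.25
  = 288.16
Round up → n = 289.

n = 289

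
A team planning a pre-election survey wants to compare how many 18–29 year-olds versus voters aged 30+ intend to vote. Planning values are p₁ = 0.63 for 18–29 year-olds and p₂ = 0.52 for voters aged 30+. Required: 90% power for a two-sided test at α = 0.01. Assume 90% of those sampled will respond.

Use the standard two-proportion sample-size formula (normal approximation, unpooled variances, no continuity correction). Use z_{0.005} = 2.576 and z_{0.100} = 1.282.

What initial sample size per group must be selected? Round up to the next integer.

n = (z_{α/2} + z_β)² · [p₁(1−p₁) + p₂(1−p₂)] / (p₁ − p₂)²
  = (2.576 + 1.282)² · (0.63·0.37 + 0.52·0.48) / (0.11)²
  = (3.858)² · (0.2331 + 0.2496) / 0.0121
  = 14.8842 · 0.4827 / 0.0121
  = 593.77
Adjust for 90% response: 593.77 / 0.90 = 659.74.
Round up → n = 660 per group.

n = 660 per group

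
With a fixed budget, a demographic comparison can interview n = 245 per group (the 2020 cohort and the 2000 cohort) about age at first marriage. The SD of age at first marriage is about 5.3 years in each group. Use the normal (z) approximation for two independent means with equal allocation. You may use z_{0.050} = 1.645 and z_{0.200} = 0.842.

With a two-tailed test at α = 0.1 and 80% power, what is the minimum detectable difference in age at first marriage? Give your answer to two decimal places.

δ = (z_{α/2} + z_β) · √((σ₁²+σ₂²)/n)
  = (1.645 + 0.842) · √(56.18/245)
  = 2.487 · √0.22931
  = 2.487 · 0.4789
  = 1.1909

Minimum detectable difference ≈ 1.19 years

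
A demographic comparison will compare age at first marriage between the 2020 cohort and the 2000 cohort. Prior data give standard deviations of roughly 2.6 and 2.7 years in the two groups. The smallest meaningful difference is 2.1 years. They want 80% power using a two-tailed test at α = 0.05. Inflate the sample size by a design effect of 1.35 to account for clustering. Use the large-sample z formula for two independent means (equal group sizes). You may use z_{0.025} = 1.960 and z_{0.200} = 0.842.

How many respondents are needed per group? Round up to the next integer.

n = 34 per group

n = (z_{α/2} + z_β)² · (σ₁² + σ₂²) / δ²
  = (1.960 + 0.842)² · (2.6² + 2.7² = 14.05) / 2.1²
  = 7.8512 · 14.05 / 4.41
  = 25.01
Design effect: 1.35 × 25.01 = 33.77.
Round up → n = 34 per group.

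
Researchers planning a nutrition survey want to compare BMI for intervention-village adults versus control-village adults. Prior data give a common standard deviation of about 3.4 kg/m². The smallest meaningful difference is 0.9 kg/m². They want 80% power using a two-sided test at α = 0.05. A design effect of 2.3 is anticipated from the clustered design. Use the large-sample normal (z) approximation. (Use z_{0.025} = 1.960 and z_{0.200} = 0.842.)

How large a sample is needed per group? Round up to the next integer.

n = 516 per group

n = (z_{α/2} + z_β)² · (σ₁² + σ₂²) / δ²
  = (1.960 + 0.842)² · (2·3.4² = 23.12) / 0.9²
  = 7.8512 · 23.12 / 0.81
  = 224.10
Design effect: 2.3 × 224.10 = 515.43.
Round up → n = 516 per group.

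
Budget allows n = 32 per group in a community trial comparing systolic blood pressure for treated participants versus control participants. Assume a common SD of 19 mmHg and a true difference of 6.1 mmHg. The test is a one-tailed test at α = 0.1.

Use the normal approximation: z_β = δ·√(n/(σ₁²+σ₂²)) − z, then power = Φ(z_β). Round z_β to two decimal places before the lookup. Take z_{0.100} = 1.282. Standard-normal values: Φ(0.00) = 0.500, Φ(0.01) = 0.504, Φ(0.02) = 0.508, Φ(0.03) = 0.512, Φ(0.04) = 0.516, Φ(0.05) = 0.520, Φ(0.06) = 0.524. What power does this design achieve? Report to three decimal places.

z_β = δ·√(n/(σ₁²+σ₂²)) − z_α
    = 6.1 · √(32/722) − 1.282
    = 6.1 · 0.21053 − 1.282
    = 1.2842 − 1.282 = 0.0022 → 0.00
Power = Φ(0.00) = 0.500.

Power ≈ 0.500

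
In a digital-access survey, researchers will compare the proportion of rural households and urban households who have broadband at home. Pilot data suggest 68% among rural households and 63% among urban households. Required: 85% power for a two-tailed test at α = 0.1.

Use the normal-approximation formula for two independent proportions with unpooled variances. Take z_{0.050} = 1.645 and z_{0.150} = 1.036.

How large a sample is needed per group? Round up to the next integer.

n = (z_{α/2} + z_β)² · [p₁(1−p₁) + p₂(1−p₂)] / (p₁ − p₂)²
  = (1.645 + 1.036)² · (0.68·0.32 + 0.63·0.37) / (0.05)²
  = (2.681)² · (0.2176 + 0.2331) / 0.0025
  = 7.1878 · 0.4507 / 0.0025
  = 1295.81
Round up → n = 1296 per group.

n = 1296 per group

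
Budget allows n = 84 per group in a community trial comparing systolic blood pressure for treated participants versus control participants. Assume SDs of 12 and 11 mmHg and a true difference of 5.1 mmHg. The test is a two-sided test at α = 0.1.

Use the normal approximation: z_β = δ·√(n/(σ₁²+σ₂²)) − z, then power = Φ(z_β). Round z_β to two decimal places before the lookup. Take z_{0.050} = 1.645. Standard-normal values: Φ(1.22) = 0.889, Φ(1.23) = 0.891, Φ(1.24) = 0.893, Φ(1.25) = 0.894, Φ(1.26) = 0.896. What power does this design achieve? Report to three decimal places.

z_β = δ·√(n/(σ₁²+σ₂²)) − z_{α/2}
    = 5.1 · √(84/265) − 1.645
    = 5.1 · 0.56301 − 1.645
    = 2.8714 − 1.645 = 1.2264 → 1.23
Power = Φ(1.23) = 0.891.

Power ≈ 0.891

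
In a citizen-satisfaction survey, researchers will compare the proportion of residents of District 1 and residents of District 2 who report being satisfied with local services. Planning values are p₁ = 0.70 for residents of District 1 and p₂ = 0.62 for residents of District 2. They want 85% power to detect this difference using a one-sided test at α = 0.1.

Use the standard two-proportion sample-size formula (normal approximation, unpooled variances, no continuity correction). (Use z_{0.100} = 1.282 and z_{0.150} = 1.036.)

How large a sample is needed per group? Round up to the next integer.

n = (z_α + z_β)² · [p₁(1−p₁) + p₂(1−p₂)] / (p₁ − p₂)²
  = (1.282 + 1.036)² · (0.70·0.30 + 0.62·0.38) / (0.08)²
  = (2.318)² · (0.2100 + 0.2356) / 0.0064
  = 5.3731 · 0.4456 / 0.0064
  = 374.10
Round up → n = 375 per group.

n = 375 per group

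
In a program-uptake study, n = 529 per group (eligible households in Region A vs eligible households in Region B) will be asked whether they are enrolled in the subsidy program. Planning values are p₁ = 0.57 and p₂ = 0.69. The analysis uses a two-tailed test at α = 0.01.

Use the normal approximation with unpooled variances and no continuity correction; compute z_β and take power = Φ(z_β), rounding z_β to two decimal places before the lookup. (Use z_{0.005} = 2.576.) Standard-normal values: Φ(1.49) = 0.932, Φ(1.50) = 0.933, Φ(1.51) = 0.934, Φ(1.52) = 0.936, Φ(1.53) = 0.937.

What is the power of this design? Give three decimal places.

Power ≈ 0.933

z_β = |p₁−p₂|·√(n/[p₁q₁+p₂q₂]) − z_{α/2}
    = 0.12 · √(529/0.4590) − 2.576
    = 0.12 · 33.9486 − 2.576
    = 4.0738 − 2.576 = 1.4978 → 1.50
Power = Φ(1.50) = 0.933.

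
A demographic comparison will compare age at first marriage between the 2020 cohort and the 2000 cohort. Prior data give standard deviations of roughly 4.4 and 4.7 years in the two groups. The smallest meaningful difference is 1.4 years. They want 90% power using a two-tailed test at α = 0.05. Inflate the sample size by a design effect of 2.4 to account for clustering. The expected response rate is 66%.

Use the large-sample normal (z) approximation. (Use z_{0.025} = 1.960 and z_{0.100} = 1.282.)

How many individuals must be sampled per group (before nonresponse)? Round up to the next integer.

n = 809 per group

n = (z_{α/2} + z_β)² · (σ₁² + σ₂²) / δ²
  = (1.960 + 1.282)² · (4.4² + 4.7² = 41.45) / 1.4²
  = 10.5106 · 41.45 / 1.96
  = 222.28
Design effect: 2.4 × 222.28 = 533.46.
Adjust for 66% response: 533.46 / 0.66 = 808.28.
Round up → n = 809 per group.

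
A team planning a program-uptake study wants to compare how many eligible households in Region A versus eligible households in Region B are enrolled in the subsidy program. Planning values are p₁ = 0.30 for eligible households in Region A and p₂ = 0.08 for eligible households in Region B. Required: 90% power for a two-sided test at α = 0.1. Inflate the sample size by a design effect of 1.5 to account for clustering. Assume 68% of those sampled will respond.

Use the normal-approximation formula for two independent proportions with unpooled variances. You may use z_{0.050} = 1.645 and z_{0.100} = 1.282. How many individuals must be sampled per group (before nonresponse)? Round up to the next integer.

n = 111 per group

n = (z_{α/2} + z_β)² · [p₁(1−p₁) + p₂(1−p₂)] / (p₁ − p₂)²
  = (1.645 + 1.282)² · (0.30·0.70 + 0.08·0.92) / (0.22)²
  = (2.927)² · (0.2100 + 0.0736) / 0.0484
  = 8.5673 · 0.2836 / 0.0484
  = 50.20
Design effect: 1.5 × 50.20 = 75.30.
Adjust for 68% response: 75.30 / 0.68 = 110.74.
Round up → n = 111 per group.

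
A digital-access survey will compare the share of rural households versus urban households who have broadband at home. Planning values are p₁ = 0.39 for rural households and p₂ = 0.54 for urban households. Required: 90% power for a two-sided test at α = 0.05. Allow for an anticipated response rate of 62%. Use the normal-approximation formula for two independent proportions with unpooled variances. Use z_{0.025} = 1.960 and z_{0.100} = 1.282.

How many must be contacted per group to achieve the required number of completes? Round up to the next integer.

n = 367 per group

n = (z_{α/2} + z_β)² · [p₁(1−p₁) + p₂(1−p₂)] / (p₁ − p₂)²
  = (1.960 + 1.282)² · (0.39·0.61 + 0.54·0.46) / (-0.15)²
  = (3.242)² · (0.2379 + 0.2484) / 0.0225
  = 10.5106 · 0.4863 / 0.0225
  = 227.17
Adjust for 62% response: 227.17 / 0.62 = 366.40.
Round up → n = 367 per group.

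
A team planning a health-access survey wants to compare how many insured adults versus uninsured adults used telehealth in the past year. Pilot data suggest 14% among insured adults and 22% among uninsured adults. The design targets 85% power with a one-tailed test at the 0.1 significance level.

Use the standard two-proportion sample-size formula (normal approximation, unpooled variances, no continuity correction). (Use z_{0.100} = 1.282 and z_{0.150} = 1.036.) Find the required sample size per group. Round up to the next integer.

n = 246 per group

n = (z_α + z_β)² · [p₁(1−p₁) + p₂(1−p₂)] / (p₁ − p₂)²
  = (1.282 + 1.036)² · (0.14·0.86 + 0.22·0.78) / (-0.08)²
  = (2.318)² · (0.1204 + 0.1716) / 0.0064
  = 5.3731 · 0.2920 / 0.0064
  = 245.15
Round up → n = 246 per group.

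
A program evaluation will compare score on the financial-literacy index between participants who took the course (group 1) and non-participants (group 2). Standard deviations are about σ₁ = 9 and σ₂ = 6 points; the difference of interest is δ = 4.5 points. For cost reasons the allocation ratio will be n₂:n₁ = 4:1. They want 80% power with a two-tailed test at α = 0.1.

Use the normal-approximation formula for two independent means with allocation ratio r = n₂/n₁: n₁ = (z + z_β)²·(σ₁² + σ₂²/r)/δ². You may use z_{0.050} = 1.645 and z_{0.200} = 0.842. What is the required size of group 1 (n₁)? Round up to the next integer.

n₁ = 28

n₁ = (z_{α/2} + z_β)² · (σ₁² + σ₂²/r) / δ²
   = (1.645 + 0.842)² · (9² + 6²/4) / 4.5²
   = 6.1852 · (81 + 9) / 20.25
   = 6.1852 · 90 / 20.25
   = 27.49
Round up → n₁ = 28; n₂ = r·n₁ = 4 × 28 = 112.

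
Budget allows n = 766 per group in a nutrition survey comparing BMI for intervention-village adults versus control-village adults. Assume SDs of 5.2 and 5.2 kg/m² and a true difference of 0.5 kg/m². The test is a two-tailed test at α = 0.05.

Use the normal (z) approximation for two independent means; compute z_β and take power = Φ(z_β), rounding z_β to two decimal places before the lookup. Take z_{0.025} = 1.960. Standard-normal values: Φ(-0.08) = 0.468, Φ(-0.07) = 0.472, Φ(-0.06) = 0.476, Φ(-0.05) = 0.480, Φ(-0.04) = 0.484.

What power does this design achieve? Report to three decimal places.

Power ≈ 0.468

z_β = δ·√(n/(σ₁²+σ₂²)) − z_{α/2}
    = 0.5 · √(766/54.08) − 1.960
    = 0.5 · 3.76354 − 1.960
    = 1.8818 − 1.960 = -0.0782 → -0.08
Power = Φ(-0.08) = 0.468.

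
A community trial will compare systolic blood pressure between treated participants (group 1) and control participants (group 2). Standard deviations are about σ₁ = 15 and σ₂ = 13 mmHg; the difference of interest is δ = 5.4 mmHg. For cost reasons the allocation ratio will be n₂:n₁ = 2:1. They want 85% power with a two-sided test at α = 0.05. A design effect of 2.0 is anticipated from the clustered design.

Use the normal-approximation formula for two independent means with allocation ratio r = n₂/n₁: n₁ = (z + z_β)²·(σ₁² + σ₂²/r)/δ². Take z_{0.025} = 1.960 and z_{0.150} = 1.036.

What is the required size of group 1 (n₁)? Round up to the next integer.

n₁ = 191

n₁ = (z_{α/2} + z_β)² · (σ₁² + σ₂²/r) / δ²
   = (1.960 + 1.036)² · (15² + 13²/2) / 5.4²
   = 8.9760 · (225 + 84.5) / 29.16
   = 8.9760 · 309.5 / 29.16
   = 95.27
Design effect: 2.0 × 95.27 = 190.54.
Round up → n₁ = 191; n₂ = r·n₁ = 2 × 191 = 382.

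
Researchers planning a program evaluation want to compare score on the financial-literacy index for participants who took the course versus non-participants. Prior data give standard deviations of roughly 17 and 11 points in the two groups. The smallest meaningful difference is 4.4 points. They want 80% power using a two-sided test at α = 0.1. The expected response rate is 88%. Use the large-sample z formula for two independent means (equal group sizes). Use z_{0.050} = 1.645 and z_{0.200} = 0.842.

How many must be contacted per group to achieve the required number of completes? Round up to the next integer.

n = 149 per group

n = (z_{α/2} + z_β)² · (σ₁² + σ₂²) / δ²
  = (1.645 + 0.842)² · (17² + 11² = 410) / 4.4²
  = 6.1852 · 410 / 19.36
  = 130.99
Adjust for 88% response: 130.99 / 0.88 = 148.85.
Round up → n = 149 per group.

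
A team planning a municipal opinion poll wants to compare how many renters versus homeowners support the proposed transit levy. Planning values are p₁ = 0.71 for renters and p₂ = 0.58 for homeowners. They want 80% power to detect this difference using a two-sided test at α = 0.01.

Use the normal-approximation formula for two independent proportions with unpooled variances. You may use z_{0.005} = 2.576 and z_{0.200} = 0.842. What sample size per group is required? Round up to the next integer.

n = (z_{α/2} + z_β)² · [p₁(1−p₁) + p₂(1−p₂)] / (p₁ − p₂)²
  = (2.576 + 0.842)² · (0.71·0.29 + 0.58·0.42) / (0.13)²
  = (3.418)² · (0.2059 + 0.2436) / 0.0169
  = 11.6827 · 0.4495 / 0.0169
  = 310.73
Round up → n = 311 per group.

n = 311 per group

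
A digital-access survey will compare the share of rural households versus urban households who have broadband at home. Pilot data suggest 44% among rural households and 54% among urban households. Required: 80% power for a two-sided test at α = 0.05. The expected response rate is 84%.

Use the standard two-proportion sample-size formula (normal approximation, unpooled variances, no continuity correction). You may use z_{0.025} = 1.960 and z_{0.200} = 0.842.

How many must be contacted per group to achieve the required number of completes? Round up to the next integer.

n = (z_{α/2} + z_β)² · [p₁(1−p₁) + p₂(1−p₂)] / (p₁ − p₂)²
  = (1.960 + 0.842)² · (0.44·0.56 + 0.54·0.46) / (-0.10)²
  = (2.802)² · (0.2464 + 0.2484) / 0.0100
  = 7.8512 · 0.4948 / 0.0100
  = 388.48
Adjust for 84% response: 388.48 / 0.84 = 462.47.
Round up → n = 463 per group.

n = 463 per group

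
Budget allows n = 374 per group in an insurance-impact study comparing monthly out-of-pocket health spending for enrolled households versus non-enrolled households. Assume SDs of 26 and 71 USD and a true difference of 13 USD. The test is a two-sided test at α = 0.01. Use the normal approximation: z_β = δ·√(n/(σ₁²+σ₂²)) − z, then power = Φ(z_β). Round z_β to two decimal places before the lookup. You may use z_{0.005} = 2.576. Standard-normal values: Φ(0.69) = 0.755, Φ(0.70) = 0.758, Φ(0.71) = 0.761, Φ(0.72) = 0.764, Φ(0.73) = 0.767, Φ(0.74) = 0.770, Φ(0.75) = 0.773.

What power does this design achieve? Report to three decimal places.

Power ≈ 0.773

z_β = δ·√(n/(σ₁²+σ₂²)) − z_{α/2}
    = 13 · √(374/5717) − 2.576
    = 13 · 0.25577 − 2.576
    = 3.3250 − 2.576 = 0.7490 → 0.75
Power = Φ(0.75) = 0.773.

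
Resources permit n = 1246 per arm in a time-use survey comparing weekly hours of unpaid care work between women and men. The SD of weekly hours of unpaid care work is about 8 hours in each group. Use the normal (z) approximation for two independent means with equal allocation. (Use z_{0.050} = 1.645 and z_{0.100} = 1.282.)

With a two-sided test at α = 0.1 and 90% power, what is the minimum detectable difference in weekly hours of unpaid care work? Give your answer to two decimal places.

δ = (z_{α/2} + z_β) · √((σ₁²+σ₂²)/n)
  = (1.645 + 1.282) · √(128/1246)
  = 2.927 · √0.10273
  = 2.927 · 0.3205
  = 0.9381

Minimum detectable difference ≈ 0.94 hours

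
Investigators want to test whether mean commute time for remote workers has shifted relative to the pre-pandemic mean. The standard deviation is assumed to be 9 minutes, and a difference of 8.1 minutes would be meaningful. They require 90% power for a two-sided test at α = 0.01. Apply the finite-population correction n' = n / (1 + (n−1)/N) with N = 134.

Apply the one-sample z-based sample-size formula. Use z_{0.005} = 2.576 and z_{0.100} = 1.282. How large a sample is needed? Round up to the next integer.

n = (z_{α/2} + z_β)² · σ² / δ²
  = (2.576 + 1.282)² · 9² / 8.1²
  = 14.8842 · 81 / 65.61
  = 18.38
Finite-population correction (N = 134): 18.38 / (1 + (18.38 − 1)/134) = 16.27.
Round up → n = 17.

n = 17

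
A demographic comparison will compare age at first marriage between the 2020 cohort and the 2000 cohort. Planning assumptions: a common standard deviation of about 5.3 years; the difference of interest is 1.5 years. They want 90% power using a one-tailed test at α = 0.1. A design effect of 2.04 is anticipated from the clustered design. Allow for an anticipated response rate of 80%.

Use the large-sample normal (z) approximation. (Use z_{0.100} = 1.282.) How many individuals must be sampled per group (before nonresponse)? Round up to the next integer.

n = (z_α + z_β)² · (σ₁² + σ₂²) / δ²
  = (1.282 + 1.282)² · (2·5.3² = 56.18) / 1.5²
  = 6.5741 · 56.18 / 2.25
  = 164.15
Design effect: 2.04 × 164.15 = 334.86.
Adjust for 80% response: 334.86 / 0.80 = 418.58.
Round up → n = 419 per group.

n = 419 per group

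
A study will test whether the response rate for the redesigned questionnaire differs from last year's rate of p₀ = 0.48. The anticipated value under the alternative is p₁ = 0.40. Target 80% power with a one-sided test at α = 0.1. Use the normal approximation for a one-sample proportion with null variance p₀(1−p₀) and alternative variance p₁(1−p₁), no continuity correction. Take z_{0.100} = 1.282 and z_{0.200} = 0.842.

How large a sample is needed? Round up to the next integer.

n = [z_α·√(p₀q₀) + z_β·√(p₁q₁)]² / (p₁ − p₀)²
  = [1.282·√(0.48·0.52) + 0.842·√(0.40·0.60)]² / (-0.08)²
  = [1.282·0.4996 + 0.842·0.4899]² / 0.0064
  = [1.0530]² / 0.0064
  = 173.25
Round up → n = 174.

n = 174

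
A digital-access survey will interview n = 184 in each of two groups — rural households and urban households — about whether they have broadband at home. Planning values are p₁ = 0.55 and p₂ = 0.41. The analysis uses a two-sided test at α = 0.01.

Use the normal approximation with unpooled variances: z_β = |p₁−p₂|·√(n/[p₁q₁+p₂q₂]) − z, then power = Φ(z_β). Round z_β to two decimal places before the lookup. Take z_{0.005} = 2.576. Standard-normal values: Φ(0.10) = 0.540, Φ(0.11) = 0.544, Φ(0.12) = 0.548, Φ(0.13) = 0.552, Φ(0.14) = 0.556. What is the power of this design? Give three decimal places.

z_β = |p₁−p₂|·√(n/[p₁q₁+p₂q₂]) − z_{α/2}
    = 0.14 · √(184/0.4894) − 2.576
    = 0.14 · 19.3900 − 2.576
    = 2.7146 − 2.576 = 0.1386 → 0.14
Power = Φ(0.14) = 0.556.

Power ≈ 0.556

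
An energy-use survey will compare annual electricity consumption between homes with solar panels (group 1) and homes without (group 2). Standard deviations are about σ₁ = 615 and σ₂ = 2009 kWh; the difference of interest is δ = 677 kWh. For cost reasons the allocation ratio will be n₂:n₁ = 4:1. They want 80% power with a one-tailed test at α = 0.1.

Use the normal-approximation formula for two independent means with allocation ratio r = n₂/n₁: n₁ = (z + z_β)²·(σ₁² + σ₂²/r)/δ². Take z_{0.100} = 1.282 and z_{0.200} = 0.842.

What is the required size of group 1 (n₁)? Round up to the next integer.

n₁ = (z_α + z_β)² · (σ₁² + σ₂²/r) / δ²
   = (1.282 + 0.842)² · (615² + 2009²/4) / 677²
   = 4.5114 · (378225 + 1009020.2) / 458329
   = 4.5114 · 1387245.2 / 458329
   = 13.65
Round up → n₁ = 14; n₂ = r·n₁ = 4 × 14 = 56.

n₁ = 14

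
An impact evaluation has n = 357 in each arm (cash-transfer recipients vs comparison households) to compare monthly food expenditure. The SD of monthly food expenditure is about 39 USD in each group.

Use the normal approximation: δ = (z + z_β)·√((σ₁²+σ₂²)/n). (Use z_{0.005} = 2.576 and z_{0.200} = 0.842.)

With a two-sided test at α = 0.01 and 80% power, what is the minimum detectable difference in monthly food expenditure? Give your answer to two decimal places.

Minimum detectable difference ≈ 9.98 USD

δ = (z_{α/2} + z_β) · √((σ₁²+σ₂²)/n)
  = (2.576 + 0.842) · √(3042/357)
  = 3.418 · √8.521
  = 3.418 · 2.9191
  = 9.9774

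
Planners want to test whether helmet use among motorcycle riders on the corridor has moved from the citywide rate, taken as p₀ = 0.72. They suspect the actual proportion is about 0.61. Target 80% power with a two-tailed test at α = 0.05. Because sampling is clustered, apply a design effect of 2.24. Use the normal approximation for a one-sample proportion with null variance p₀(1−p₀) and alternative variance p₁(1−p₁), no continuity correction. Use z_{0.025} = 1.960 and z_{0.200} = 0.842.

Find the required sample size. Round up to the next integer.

n = 309

n = [z_{α/2}·√(p₀q₀) + z_β·√(p₁q₁)]² / (p₁ − p₀)²
  = [1.960·√(0.72·0.28) + 0.842·√(0.61·0.39)]² / (-0.11)²
  = [1.960·0.4490 + 0.842·0.4877]² / 0.0121
  = [1.2907]² / 0.0121
  = 137.68
Design effect: 2.24 × 137.68 = 308.41.
Round up → n = 309.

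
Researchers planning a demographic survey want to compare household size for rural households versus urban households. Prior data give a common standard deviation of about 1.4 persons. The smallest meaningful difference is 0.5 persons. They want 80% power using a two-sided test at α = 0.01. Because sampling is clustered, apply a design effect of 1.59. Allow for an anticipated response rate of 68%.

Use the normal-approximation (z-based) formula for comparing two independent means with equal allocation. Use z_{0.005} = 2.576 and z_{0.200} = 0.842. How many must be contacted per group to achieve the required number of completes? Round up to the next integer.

n = (z_{α/2} + z_β)² · (σ₁² + σ₂²) / δ²
  = (2.576 + 0.842)² · (2·1.4² = 3.92) / 0.5²
  = 11.6827 · 3.92 / 0.25
  = 183.19
Design effect: 1.59 × 183.19 = 291.26.
Adjust for 68% response: 291.26 / 0.68 = 428.33.
Round up → n = 429 per group.

n = 429 per group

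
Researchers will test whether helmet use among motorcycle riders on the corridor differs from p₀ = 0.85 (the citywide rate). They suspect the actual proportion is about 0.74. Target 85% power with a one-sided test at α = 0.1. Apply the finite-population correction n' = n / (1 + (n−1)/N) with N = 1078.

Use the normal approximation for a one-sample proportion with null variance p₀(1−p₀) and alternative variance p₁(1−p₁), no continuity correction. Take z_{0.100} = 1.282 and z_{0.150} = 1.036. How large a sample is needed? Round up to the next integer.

n = 65

n = [z_α·√(p₀q₀) + z_β·√(p₁q₁)]² / (p₁ − p₀)²
  = [1.282·√(0.85·0.15) + 1.036·√(0.74·0.26)]² / (-0.11)²
  = [1.282·0.3571 + 1.036·0.4386]² / 0.0121
  = [0.9122]² / 0.0121
  = 68.77
Finite-population correction (N = 1078): 68.77 / (1 + (68.77 − 1)/1078) = 64.70.
Round up → n = 65.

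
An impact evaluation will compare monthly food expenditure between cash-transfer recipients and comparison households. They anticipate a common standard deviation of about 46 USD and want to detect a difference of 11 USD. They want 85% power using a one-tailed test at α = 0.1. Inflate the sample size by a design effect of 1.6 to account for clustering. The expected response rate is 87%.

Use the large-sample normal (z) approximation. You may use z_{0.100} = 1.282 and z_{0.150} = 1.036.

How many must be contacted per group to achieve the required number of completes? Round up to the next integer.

n = (z_α + z_β)² · (σ₁² + σ₂²) / δ²
  = (1.282 + 1.036)² · (2·46² = 4232) / 11²
  = 5.3731 · 4232 / 121
  = 187.93
Design effect: 1.6 × 187.93 = 300.68.
Adjust for 87% response: 300.68 / 0.87 = 345.61.
Round up → n = 346 per group.

n = 346 per group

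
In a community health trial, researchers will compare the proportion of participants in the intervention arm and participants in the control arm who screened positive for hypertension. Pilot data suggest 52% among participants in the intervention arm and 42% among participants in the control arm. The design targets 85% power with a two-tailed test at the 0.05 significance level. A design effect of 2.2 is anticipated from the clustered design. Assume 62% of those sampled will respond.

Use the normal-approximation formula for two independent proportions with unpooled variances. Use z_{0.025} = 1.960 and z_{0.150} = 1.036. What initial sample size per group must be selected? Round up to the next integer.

n = (z_{α/2} + z_β)² · [p₁(1−p₁) + p₂(1−p₂)] / (p₁ − p₂)²
  = (1.960 + 1.036)² · (0.52·0.48 + 0.42·0.58) / (0.10)²
  = (2.996)² · (0.2496 + 0.2436) / 0.0100
  = 8.9760 · 0.4932 / 0.0100
  = 442.70
Design effect: 2.2 × 442.70 = 973.93.
Adjust for 62% response: 973.93 / 0.62 = 1570.86.
Round up → n = 1571 per group.

n = 1571 per group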